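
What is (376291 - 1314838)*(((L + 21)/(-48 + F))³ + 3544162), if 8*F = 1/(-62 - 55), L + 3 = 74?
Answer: -301681712932372549991697030/90694355177089 ≈ -3.3264e+12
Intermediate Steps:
L = 71 (L = -3 + 74 = 71)
F = -1/936 (F = 1/(8*(-62 - 55)) = (⅛)/(-117) = (⅛)*(-1/117) = -1/936 ≈ -0.0010684)
(376291 - 1314838)*(((L + 21)/(-48 + F))³ + 3544162) = (376291 - 1314838)*(((71 + 21)/(-48 - 1/936))³ + 3544162) = -938547*((92/(-44929/936))³ + 3544162) = -938547*((92*(-936/44929))³ + 3544162) = -938547*((-86112/44929)³ + 3544162) = -938547*(-638544293756928/90694355177089 + 3544162) = -938547*321434848688848347490/90694355177089 = -301681712932372549991697030/90694355177089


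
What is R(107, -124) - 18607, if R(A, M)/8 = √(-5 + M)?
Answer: -18607 + 8*I*√129 ≈ -18607.0 + 90.863*I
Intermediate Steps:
R(A, M) = 8*√(-5 + M)
R(107, -124) - 18607 = 8*√(-5 - 124) - 18607 = 8*√(-129) - 18607 = 8*(I*√129) - 18607 = 8*I*√129 - 18607 = -18607 + 8*I*√129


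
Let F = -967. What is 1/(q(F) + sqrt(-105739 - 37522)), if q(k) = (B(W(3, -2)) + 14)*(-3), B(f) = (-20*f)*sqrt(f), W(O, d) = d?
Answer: -I/(sqrt(143261) - 120*sqrt(2) + 42*I) ≈ -0.00092596 - 0.0046032*I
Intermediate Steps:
B(f) = -20*f**(3/2) (B(f) = (-20*f)*sqrt(f) = -20*f**(3/2))
q(k) = -42 - 120*I*sqrt(2) (q(k) = (-(-40)*I*sqrt(2) + 14)*(-3) = (40*I*sqrt(2) + 14)*(-3) = (14 + 40*I*sqrt(2))*(-3) = -42 - 120*I*sqrt(2))
1/(q(F) + sqrt(-105739 - 37522)) = 1/((-42 - 120*I*sqrt(2)) + sqrt(-105739 - 37522)) = 1/((-42 - 120*I*sqrt(2)) + sqrt(-143261)) = 1/((-42 - 120*I*sqrt(2)) + I*sqrt(143261)) = 1/(-42 + I*sqrt(143261) - 120*I*sqrt(2))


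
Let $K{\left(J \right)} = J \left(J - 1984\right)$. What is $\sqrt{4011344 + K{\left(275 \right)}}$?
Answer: $\sqrt{3541369} \approx 1881.9$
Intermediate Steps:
$K{\left(J \right)} = J \left(-1984 + J\right)$
$\sqrt{4011344 + K{\left(275 \right)}} = \sqrt{4011344 + 275 \left(-1984 + 275\right)} = \sqrt{4011344 + 275 \left(-1709\right)} = \sqrt{4011344 - 469975} = \sqrt{3541369}$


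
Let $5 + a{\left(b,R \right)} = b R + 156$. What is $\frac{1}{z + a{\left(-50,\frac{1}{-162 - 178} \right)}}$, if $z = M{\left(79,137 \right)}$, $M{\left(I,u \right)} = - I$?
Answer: $\frac{34}{2453} \approx 0.013861$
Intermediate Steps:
$a{\left(b,R \right)} = 151 + R b$ ($a{\left(b,R \right)} = -5 + \left(b R + 156\right) = -5 + \left(R b + 156\right) = -5 + \left(156 + R b\right) = 151 + R b$)
$z = -79$ ($z = \left(-1\right) 79 = -79$)
$\frac{1}{z + a{\left(-50,\frac{1}{-162 - 178} \right)}} = \frac{1}{-79 + \left(151 + \frac{1}{-162 - 178} \left(-50\right)\right)} = \frac{1}{-79 + \left(151 + \frac{1}{-340} \left(-50\right)\right)} = \frac{1}{-79 + \left(151 - - \frac{5}{34}\right)} = \frac{1}{-79 + \left(151 + \frac{5}{34}\right)} = \frac{1}{-79 + \frac{5139}{34}} = \frac{1}{\frac{2453}{34}} = \frac{34}{2453}$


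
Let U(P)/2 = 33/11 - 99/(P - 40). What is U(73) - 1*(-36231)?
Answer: 36231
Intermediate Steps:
U(P) = 6 - 198/(-40 + P) (U(P) = 2*(33/11 - 99/(P - 40)) = 2*(33*(1/11) - 99/(-40 + P)) = 2*(3 - 99/(-40 + P)) = 6 - 198/(-40 + P))
U(73) - 1*(-36231) = 6*(-73 + 73)/(-40 + 73) - 1*(-36231) = 6*0/33 + 36231 = 6*(1/33)*0 + 36231 = 0 + 36231 = 36231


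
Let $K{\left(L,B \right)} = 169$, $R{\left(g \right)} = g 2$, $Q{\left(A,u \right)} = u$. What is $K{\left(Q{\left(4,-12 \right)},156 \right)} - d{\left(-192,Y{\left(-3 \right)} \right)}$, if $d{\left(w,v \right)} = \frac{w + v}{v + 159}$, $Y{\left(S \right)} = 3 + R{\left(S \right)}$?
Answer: $\frac{681}{4} \approx 170.25$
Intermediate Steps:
$R{\left(g \right)} = 2 g$
$Y{\left(S \right)} = 3 + 2 S$
$d{\left(w,v \right)} = \frac{v + w}{159 + v}$
$K{\left(Q{\left(4,-12 \right)},156 \right)} - d{\left(-192,Y{\left(-3 \right)} \right)} = 169 - \frac{\left(3 + 2 \left(-3\right)\right) - 192}{159 + \left(3 + 2 \left(-3\right)\right)} = 169 - \frac{\left(3 - 6\right) - 192}{159 + \left(3 - 6\right)} = 169 - \frac{-3 - 192}{159 - 3} = 169 - \frac{1}{156} \left(-195\right) = 169 - - \frac{5}{4} = 169 + \frac{5}{4} = \frac{681}{4}$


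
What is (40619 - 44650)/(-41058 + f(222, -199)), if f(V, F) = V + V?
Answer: 4031/40614 ≈ 0.099252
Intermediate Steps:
f(V, F) = 2*V
(40619 - 44650)/(-41058 + f(222, -199)) = (40619 - 44650)/(-41058 + 2*222) = -4031/(-41058 + 444) = -4031/(-40614) = -4031*(-1/40614) = 4031/40614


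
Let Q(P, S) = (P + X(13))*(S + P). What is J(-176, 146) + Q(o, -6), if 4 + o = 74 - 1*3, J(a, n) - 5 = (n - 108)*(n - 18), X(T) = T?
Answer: 9749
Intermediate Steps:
J(a, n) = 5 + (-108 + n)*(-18 + n) (J(a, n) = 5 + (n - 108)*(n - 18) = 5 + (-108 + n)*(-18 + n))
o = 67 (o = -4 + (74 - 1*3) = -4 + (74 - 3) = -4 + 71 = 67)
Q(P, S) = (13 + P)*(P + S) (Q(P, S) = (P + 13)*(S + P) = (13 + P)*(P + S))
J(-176, 146) + Q(o, -6) = (1949 + 146**2 - 126*146) + (67**2 + 13*67 + 13*(-6) + 67*(-6)) = (1949 + 21316 - 18396) + (4489 + 871 - 78 - 402) = 4869 + 4880 = 9749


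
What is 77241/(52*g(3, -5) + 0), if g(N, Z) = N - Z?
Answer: 77241/416 ≈ 185.68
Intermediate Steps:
77241/(52*g(3, -5) + 0) = 77241/(52*(3 - 1*(-5)) + 0) = 77241/(52*(3 + 5) + 0) = 77241/(52*8 + 0) = 77241/(416 + 0) = 77241/416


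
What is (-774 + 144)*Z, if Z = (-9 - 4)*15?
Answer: 122850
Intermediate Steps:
Z = -195 (Z = -13*15 = -195)
(-774 + 144)*Z = (-774 + 144)*(-195) = -630*(-195) = 122850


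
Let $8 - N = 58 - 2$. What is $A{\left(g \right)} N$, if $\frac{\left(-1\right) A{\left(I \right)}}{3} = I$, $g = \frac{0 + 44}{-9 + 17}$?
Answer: $792$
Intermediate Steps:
$g = \frac{11}{2}$ ($g = \frac{44}{8} = 44 \cdot \frac{1}{8} = \frac{11}{2} \approx 5.5$)
$N = -48$ ($N = 8 - \left(58 - 2\right) = 8 - 56 = -48$)
$A{\left(I \right)} = - 3 I$
$A{\left(g \right)} N = \left(-3\right) \frac{11}{2} \left(-48\right) = \left(- \frac{33}{2}\right) \left(-48\right) = 792$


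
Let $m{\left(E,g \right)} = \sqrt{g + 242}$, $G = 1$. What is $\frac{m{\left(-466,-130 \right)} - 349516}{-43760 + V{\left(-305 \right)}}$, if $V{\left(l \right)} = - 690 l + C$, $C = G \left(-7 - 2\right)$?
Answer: $- \frac{349516}{166681} + \frac{4 \sqrt{7}}{166681} \approx -2.0969$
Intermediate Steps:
$m{\left(E,g \right)} = \sqrt{242 + g}$
$C = -9$ ($C = 1 \left(-7 - 2\right) = 1 \left(-9\right) = -9$)
$V{\left(l \right)} = -9 - 690 l$ ($V{\left(l \right)} = - 690 l - 9 = -9 - 690 l$)
$\frac{m{\left(-466,-130 \right)} - 349516}{-43760 + V{\left(-305 \right)}} = \frac{\sqrt{242 - 130} - 349516}{-43760 - -210441} = \frac{\sqrt{112} - 349516}{-43760 + \left(-9 + 210450\right)} = \frac{4 \sqrt{7} - 349516}{-43760 + 210441} = \frac{-349516 + 4 \sqrt{7}}{166681} = \left(-349516 + 4 \sqrt{7}\right) \frac{1}{166681} = - \frac{349516}{166681} + \frac{4 \sqrt{7}}{166681}$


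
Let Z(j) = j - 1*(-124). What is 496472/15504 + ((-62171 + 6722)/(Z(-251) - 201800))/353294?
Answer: 21702275446426/677726176611 ≈ 32.022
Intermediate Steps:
Z(j) = 124 + j (Z(j) = j + 124 = 124 + j)
496472/15504 + ((-62171 + 6722)/(Z(-251) - 201800))/353294 = 496472/15504 + ((-62171 + 6722)/((124 - 251) - 201800))/353294 = 496472*(1/15504) - 55449/(-127 - 201800)*(1/353294) = 62059/1938 - 55449/(-201927)*(1/353294) = 62059/1938 - 55449*(-1/201927)*(1/353294) = 62059/1938 + (18483/67309)*(1/353294) = 62059/1938 + 18483/23779865846 = 21702275446426/677726176611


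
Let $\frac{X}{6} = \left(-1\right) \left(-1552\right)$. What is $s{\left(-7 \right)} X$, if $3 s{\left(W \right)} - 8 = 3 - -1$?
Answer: $37248$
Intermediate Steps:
$s{\left(W \right)} = 4$ ($s{\left(W \right)} = \frac{8}{3} + \frac{3 - -1}{3} = \frac{8}{3} + \frac{3 + 1}{3} = \frac{8}{3} + \frac{1}{3} \cdot 4 = \frac{8}{3} + \frac{4}{3} = 4$)
$X = 9312$ ($X = 6 \left(\left(-1\right) \left(-1552\right)\right) = 6 \cdot 1552 = 9312$)
$s{\left(-7 \right)} X = 4 \cdot 9312 = 37248$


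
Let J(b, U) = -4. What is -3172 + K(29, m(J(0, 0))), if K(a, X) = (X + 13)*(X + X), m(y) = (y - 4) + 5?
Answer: -3232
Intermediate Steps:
m(y) = 1 + y (m(y) = (-4 + y) + 5 = 1 + y)
K(a, X) = 2*X*(13 + X) (K(a, X) = (13 + X)*(2*X) = 2*X*(13 + X))
-3172 + K(29, m(J(0, 0))) = -3172 + 2*(1 - 4)*(13 + (1 - 4)) = -3172 + 2*(-3)*(13 - 3) = -3172 + 2*(-3)*10 = -3172 - 60 = -3232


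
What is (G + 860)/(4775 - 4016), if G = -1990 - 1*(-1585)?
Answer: 455/759 ≈ 0.59947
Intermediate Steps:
G = -405 (G = -1990 + 1585 = -405)
(G + 860)/(4775 - 4016) = (-405 + 860)/(4775 - 4016) = 455/759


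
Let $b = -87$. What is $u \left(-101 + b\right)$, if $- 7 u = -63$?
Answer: $-1692$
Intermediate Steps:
$u = 9$ ($u = \left(- \frac{1}{7}\right) \left(-63\right) = 9$)
$u \left(-101 + b\right) = 9 \left(-101 - 87\right) = 9 \left(-188\right) = -1692$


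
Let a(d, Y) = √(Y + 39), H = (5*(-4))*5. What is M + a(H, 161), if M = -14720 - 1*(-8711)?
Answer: -6009 + 10*√2 ≈ -5994.9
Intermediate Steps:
H = -100 (H = -20*5 = -100)
a(d, Y) = √(39 + Y)
M = -6009 (M = -14720 + 8711 = -6009)
M + a(H, 161) = -6009 + √(39 + 161) = -6009 + √200 = -6009 + 10*√2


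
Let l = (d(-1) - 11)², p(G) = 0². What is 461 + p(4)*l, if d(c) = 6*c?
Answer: 461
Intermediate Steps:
p(G) = 0
l = 289 (l = (6*(-1) - 11)² = (-6 - 11)² = (-17)² = 289)
461 + p(4)*l = 461 + 0*289 = 461 + 0 = 461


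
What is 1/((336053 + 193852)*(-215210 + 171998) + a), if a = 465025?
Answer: -1/22897789835 ≈ -4.3672e-11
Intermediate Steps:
1/((336053 + 193852)*(-215210 + 171998) + a) = 1/((336053 + 193852)*(-215210 + 171998) + 465025) = 1/(529905*(-43212) + 465025) = 1/(-22898254860 + 465025) = 1/(-22897789835) = -1/22897789835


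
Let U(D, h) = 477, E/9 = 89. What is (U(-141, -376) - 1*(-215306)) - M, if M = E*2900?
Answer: -2107117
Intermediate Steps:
E = 801 (E = 9*89 = 801)
M = 2322900 (M = 801*2900 = 2322900)
(U(-141, -376) - 1*(-215306)) - M = (477 - 1*(-215306)) - 1*2322900 = (477 + 215306) - 2322900 = 215783 - 2322900 = -2107117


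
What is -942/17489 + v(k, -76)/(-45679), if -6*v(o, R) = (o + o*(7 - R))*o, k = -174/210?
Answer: -7500766652/139804005425 ≈ -0.053652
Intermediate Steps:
k = -29/35 (k = -174*1/210 = -29/35 ≈ -0.82857)
v(o, R) = -o*(o + o*(7 - R))/6 (v(o, R) = -(o + o*(7 - R))*o/6 = -o*(o + o*(7 - R))/6)
-942/17489 + v(k, -76)/(-45679) = -942/17489 + ((-29/35)**2*(-8 - 76)/6)/(-45679) = -942*1/17489 + ((1/6)*(841/1225)*(-84))*(-1/45679) = -942/17489 - 1682/175*(-1/45679) = -942/17489 + 1682/7993825 = -7500766652/139804005425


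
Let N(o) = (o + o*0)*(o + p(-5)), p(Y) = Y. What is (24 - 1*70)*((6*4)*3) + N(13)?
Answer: -3208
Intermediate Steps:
N(o) = o*(-5 + o) (N(o) = (o + o*0)*(o - 5) = (o + 0)*(-5 + o) = o*(-5 + o))
(24 - 1*70)*((6*4)*3) + N(13) = (24 - 1*70)*((6*4)*3) + 13*(-5 + 13) = (24 - 70)*(24*3) + 13*8 = -46*72 + 104 = -3312 + 104 = -3208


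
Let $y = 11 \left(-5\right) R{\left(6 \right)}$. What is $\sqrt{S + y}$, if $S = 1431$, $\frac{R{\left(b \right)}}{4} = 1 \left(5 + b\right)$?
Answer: $i \sqrt{989} \approx 31.448 i$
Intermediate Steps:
$R{\left(b \right)} = 20 + 4 b$ ($R{\left(b \right)} = 4 \cdot 1 \left(5 + b\right) = 4 \left(5 + b\right) = 20 + 4 b$)
$y = -2420$ ($y = 11 \left(-5\right) \left(20 + 4 \cdot 6\right) = - 55 \left(20 + 24\right) = \left(-55\right) 44 = -2420$)
$\sqrt{S + y} = \sqrt{1431 - 2420} = \sqrt{-989} = i \sqrt{989}$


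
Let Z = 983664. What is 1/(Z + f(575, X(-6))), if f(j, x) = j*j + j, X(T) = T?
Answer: 1/1314864 ≈ 7.6053e-7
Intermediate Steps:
f(j, x) = j + j² (f(j, x) = j² + j = j + j²)
1/(Z + f(575, X(-6))) = 1/(983664 + 575*(1 + 575)) = 1/(983664 + 575*576) = 1/(983664 + 331200) = 1/1314864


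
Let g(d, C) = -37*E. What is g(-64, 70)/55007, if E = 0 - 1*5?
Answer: 185/55007 ≈ 0.0033632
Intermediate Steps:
E = -5 (E = 0 - 5 = -5)
g(d, C) = 185 (g(d, C) = -37*(-5) = 185)
g(-64, 70)/55007 = 185/55007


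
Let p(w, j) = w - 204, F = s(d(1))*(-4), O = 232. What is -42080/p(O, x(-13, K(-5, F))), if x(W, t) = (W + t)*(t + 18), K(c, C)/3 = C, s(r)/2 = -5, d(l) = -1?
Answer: -10520/7 ≈ -1502.9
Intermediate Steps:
s(r) = -10 (s(r) = 2*(-5) = -10)
F = 40 (F = -10*(-4) = 40)
K(c, C) = 3*C
x(W, t) = (18 + t)*(W + t) (x(W, t) = (W + t)*(18 + t) = (18 + t)*(W + t))
p(w, j) = -204 + w
-42080/p(O, x(-13, K(-5, F))) = -42080/(-204 + 232) = -42080/28 = -42080*1/28 = -10520/7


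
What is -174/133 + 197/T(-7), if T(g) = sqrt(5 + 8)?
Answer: -174/133 + 197*sqrt(13)/13 ≈ 53.330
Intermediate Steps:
T(g) = sqrt(13)
-174/133 + 197/T(-7) = -174/133 + 197/(sqrt(13)) = -174*1/133 + 197*(sqrt(13)/13) = -174/133 + 197*sqrt(13)/13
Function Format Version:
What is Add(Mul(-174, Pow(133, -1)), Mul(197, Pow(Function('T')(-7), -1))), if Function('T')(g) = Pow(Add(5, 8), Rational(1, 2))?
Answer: Add(Rational(-174, 133), Mul(Rational(197, 13), Pow(13, Rational(1, 2)))) ≈ 53.330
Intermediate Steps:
Function('T')(g) = Pow(13, Rational(1, 2))
Add(Mul(-174, Pow(133, -1)), Mul(197, Pow(Function('T')(-7), -1))) = Add(Mul(-174, Pow(133, -1)), Mul(197, Pow(Pow(13, Rational(1, 2)), -1))) = Add(Mul(-174, Rational(1, 133)), Mul(197, Mul(Rational(1, 13), Pow(13, Rational(1, 2))))) = Add(Rational(-174, 133), Mul(Rational(197, 13), Pow(13, Rational(1, 2))))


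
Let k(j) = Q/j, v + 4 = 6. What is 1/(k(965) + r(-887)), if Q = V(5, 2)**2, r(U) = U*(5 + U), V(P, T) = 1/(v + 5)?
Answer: 47285/36992663191 ≈ 1.2782e-6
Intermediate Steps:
v = 2 (v = -4 + 6 = 2)
V(P, T) = 1/7 (V(P, T) = 1/(2 + 5) = 1/7)
Q = 1/49 (Q = (1/7)**2 = 1/49 ≈ 0.020408)
k(j) = 1/(49*j)
1/(k(965) + r(-887)) = 1/((1/49)/965 - 887*(5 - 887)) = 1/((1/49)*(1/965) - 887*(-882)) = 1/(1/47285 + 782334) = 1/(36992663191/47285) = 47285/36992663191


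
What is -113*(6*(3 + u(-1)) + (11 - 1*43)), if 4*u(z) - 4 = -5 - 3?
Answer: 2260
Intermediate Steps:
u(z) = -1 (u(z) = 1 + (-5 - 3)/4 = 1 + (1/4)*(-8) = 1 - 2 = -1)
-113*(6*(3 + u(-1)) + (11 - 1*43)) = -113*(6*(3 - 1) + (11 - 1*43)) = -113*(6*2 + (11 - 43)) = -113*(12 - 32) = -113*(-20) = 2260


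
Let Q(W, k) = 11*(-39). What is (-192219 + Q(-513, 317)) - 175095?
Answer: -367743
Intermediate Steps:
Q(W, k) = -429
(-192219 + Q(-513, 317)) - 175095 = (-192219 - 429) - 175095 = -192648 - 175095 = -367743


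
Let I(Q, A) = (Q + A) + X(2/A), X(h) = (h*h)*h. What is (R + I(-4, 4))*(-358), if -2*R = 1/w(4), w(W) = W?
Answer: 0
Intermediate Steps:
X(h) = h**3 (X(h) = h**2*h = h**3)
I(Q, A) = A + Q + 8/A**3 (I(Q, A) = (Q + A) + (2/A)**3 = (A + Q) + 8/A**3 = A + Q + 8/A**3)
R = -1/8 (R = -1/2/4 = -1/2*1/4 = -1/8 ≈ -0.12500)
(R + I(-4, 4))*(-358) = (-1/8 + (4 - 4 + 8/4**3))*(-358) = (-1/8 + (4 - 4 + 8*(1/64)))*(-358) = (-1/8 + (4 - 4 + 1/8))*(-358) = (-1/8 + 1/8)*(-358) = 0*(-358) = 0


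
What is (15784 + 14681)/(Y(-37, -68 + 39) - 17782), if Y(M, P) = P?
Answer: -3385/1979 ≈ -1.7105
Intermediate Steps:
(15784 + 14681)/(Y(-37, -68 + 39) - 17782) = (15784 + 14681)/((-68 + 39) - 17782) = 30465/(-29 - 17782) = 30465/(-17811) = 30465*(-1/17811) = -3385/1979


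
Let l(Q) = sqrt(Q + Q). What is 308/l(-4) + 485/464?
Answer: 485/464 - 77*I*sqrt(2) ≈ 1.0453 - 108.89*I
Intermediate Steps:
l(Q) = sqrt(2)*sqrt(Q) (l(Q) = sqrt(2*Q) = sqrt(2)*sqrt(Q))
308/l(-4) + 485/464 = 308/((sqrt(2)*sqrt(-4))) + 485/464 = 308/((sqrt(2)*(2*I))) + 485*(1/464) = 308/((2*I*sqrt(2))) + 485/464 = 308*(-I*sqrt(2)/4) + 485/464 = -77*I*sqrt(2) + 485/464 = 485/464 - 77*I*sqrt(2)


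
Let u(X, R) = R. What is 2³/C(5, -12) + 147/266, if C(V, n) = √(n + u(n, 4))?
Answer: 21/38 - 2*I*√2 ≈ 0.55263 - 2.8284*I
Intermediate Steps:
C(V, n) = √(4 + n) (C(V, n) = √(n + 4) = √(4 + n))
2³/C(5, -12) + 147/266 = 2³/(√(4 - 12)) + 147/266 = 8/(√(-8)) + 147*(1/266) = 8/((2*I*√2)) + 21/38 = 8*(-I*√2/4) + 21/38 = -2*I*√2 + 21/38 = 21/38 - 2*I*√2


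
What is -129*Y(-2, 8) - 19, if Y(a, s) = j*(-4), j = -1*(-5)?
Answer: 2561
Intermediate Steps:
j = 5
Y(a, s) = -20 (Y(a, s) = 5*(-4) = -20)
-129*Y(-2, 8) - 19 = -129*(-20) - 19 = 2580 - 19 = 2561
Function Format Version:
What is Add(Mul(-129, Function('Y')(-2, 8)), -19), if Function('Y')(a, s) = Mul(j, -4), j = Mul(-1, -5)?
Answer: 2561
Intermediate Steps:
j = 5
Function('Y')(a, s) = -20 (Function('Y')(a, s) = Mul(5, -4) = -20)
Add(Mul(-129, Function('Y')(-2, 8)), -19) = Add(Mul(-129, -20), -19) = Add(2580, -19) = 2561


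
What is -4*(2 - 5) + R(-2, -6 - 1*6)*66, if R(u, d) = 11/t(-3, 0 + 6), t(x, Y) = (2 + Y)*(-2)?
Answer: -267/8 ≈ -33.375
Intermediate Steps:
t(x, Y) = -4 - 2*Y
R(u, d) = -11/16 (R(u, d) = 11/(-4 - 2*(0 + 6)) = 11/(-4 - 2*6) = 11/(-4 - 12) = 11/(-16) = 11*(-1/16) = -11/16)
-4*(2 - 5) + R(-2, -6 - 1*6)*66 = -4*(2 - 5) - 11/16*66 = -4*(-3) - 363/8 = 12 - 363/8 = -267/8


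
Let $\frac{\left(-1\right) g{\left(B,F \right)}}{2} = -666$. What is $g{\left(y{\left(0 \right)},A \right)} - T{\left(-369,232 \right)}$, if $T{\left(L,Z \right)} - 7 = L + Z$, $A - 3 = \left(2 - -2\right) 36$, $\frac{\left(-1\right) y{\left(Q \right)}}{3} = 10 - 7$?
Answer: $1462$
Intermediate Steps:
$y{\left(Q \right)} = -9$ ($y{\left(Q \right)} = - 3 \left(10 - 7\right) = \left(-3\right) 3 = -9$)
$A = 147$ ($A = 3 + \left(2 - -2\right) 36 = 3 + \left(2 + 2\right) 36 = 3 + 4 \cdot 36 = 3 + 144 = 147$)
$g{\left(B,F \right)} = 1332$ ($g{\left(B,F \right)} = \left(-2\right) \left(-666\right) = 1332$)
$T{\left(L,Z \right)} = 7 + L + Z$ ($T{\left(L,Z \right)} = 7 + \left(L + Z\right) = 7 + L + Z$)
$g{\left(y{\left(0 \right)},A \right)} - T{\left(-369,232 \right)} = 1332 - \left(7 - 369 + 232\right) = 1332 - -130 = 1332 + 130 = 1462$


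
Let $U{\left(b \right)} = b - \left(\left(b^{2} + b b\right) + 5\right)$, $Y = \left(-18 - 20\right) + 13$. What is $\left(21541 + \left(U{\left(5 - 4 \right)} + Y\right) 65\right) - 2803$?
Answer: $16723$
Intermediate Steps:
$Y = -25$ ($Y = -38 + 13 = -25$)
$U{\left(b \right)} = -5 + b - 2 b^{2}$ ($U{\left(b \right)} = b - \left(\left(b^{2} + b^{2}\right) + 5\right) = b - \left(2 b^{2} + 5\right) = b - \left(5 + 2 b^{2}\right) = -5 + b - 2 b^{2}$)
$\left(21541 + \left(U{\left(5 - 4 \right)} + Y\right) 65\right) - 2803 = \left(21541 + \left(\left(-5 + \left(5 - 4\right) - 2 \left(5 - 4\right)^{2}\right) - 25\right) 65\right) - 2803 = \left(21541 + \left(\left(-5 + 1 - 2 \cdot 1^{2}\right) - 25\right) 65\right) - 2803 = \left(21541 + \left(\left(-5 + 1 - 2\right) - 25\right) 65\right) - 2803 = \left(21541 + \left(-6 - 25\right) 65\right) - 2803 = \left(21541 - 2015\right) - 2803 = 19526 - 2803 = 16723$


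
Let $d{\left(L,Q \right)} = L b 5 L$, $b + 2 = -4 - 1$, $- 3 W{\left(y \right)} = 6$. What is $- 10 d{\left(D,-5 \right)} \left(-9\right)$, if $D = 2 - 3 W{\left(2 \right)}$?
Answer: $-201600$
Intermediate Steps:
$W{\left(y \right)} = -2$ ($W{\left(y \right)} = \left(- \frac{1}{3}\right) 6 = -2$)
$b = -7$ ($b = -2 - 5 = -7$)
$D = 8$ ($D = 2 - -6 = 2 + 6 = 8$)
$d{\left(L,Q \right)} = - 35 L^{2}$ ($d{\left(L,Q \right)} = L \left(-7\right) 5 L = - 7 L 5 L = - 35 L^{2}$)
$- 10 d{\left(D,-5 \right)} \left(-9\right) = - 10 \left(- 35 \cdot 8^{2}\right) \left(-9\right) = - 10 \left(\left(-35\right) 64\right) \left(-9\right) = \left(-10\right) \left(-2240\right) \left(-9\right) = 22400 \left(-9\right) = -201600$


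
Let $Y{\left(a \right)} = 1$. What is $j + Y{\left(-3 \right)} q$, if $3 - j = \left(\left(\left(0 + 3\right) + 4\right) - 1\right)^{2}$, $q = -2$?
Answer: $-35$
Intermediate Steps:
$j = -33$ ($j = 3 - \left(\left(\left(0 + 3\right) + 4\right) - 1\right)^{2} = 3 - \left(\left(3 + 4\right) - 1\right)^{2} = 3 - \left(7 - 1\right)^{2} = 3 - 6^{2} = 3 - 36 = -33$)
$j + Y{\left(-3 \right)} q = -33 + 1 \left(-2\right) = -33 - 2 = -35$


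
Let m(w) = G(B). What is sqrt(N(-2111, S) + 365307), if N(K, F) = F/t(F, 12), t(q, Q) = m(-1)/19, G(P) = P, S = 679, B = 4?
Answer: sqrt(1474129)/2 ≈ 607.07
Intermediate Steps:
m(w) = 4
t(q, Q) = 4/19
N(K, F) = 19*F/4 (N(K, F) = F/(4/19) = F*(19/4) = 19*F/4)
sqrt(N(-2111, S) + 365307) = sqrt((19/4)*679 + 365307) = sqrt(12901/4 + 365307) = sqrt(1474129/4) = sqrt(1474129)/2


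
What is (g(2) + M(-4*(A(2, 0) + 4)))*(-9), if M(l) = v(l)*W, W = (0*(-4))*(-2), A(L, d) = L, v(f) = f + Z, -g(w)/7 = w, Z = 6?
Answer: 126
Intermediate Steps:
g(w) = -7*w
v(f) = 6 + f (v(f) = f + 6 = 6 + f)
W = 0 (W = 0*(-2) = 0)
M(l) = 0 (M(l) = (6 + l)*0 = 0)
(g(2) + M(-4*(A(2, 0) + 4)))*(-9) = (-7*2 + 0)*(-9) = (-14 + 0)*(-9) = -14*(-9) = 126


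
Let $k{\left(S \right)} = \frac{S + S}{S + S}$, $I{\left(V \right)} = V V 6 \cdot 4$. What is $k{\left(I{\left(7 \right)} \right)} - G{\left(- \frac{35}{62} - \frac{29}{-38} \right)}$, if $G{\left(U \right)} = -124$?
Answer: $125$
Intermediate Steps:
$I{\left(V \right)} = 24 V^{2}$ ($I{\left(V \right)} = V^{2} \cdot 6 \cdot 4 = 6 V^{2} \cdot 4 = 24 V^{2}$)
$k{\left(S \right)} = 1$ ($k{\left(S \right)} = \frac{2 S}{2 S} = 2 S \frac{1}{2 S} = 1$)
$k{\left(I{\left(7 \right)} \right)} - G{\left(- \frac{35}{62} - \frac{29}{-38} \right)} = 1 - -124 = 1 + 124 = 125$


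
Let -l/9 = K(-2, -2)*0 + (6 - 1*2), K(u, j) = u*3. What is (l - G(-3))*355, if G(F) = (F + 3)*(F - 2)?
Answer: -12780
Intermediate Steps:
K(u, j) = 3*u
l = -36 (l = -9*((3*(-2))*0 + (6 - 1*2)) = -9*(-6*0 + (6 - 2)) = -9*(0 + 4) = -9*4 = -36)
G(F) = (-2 + F)*(3 + F) (G(F) = (3 + F)*(-2 + F) = (-2 + F)*(3 + F))
(l - G(-3))*355 = (-36 - (-6 - 3 + (-3)²))*355 = (-36 - (-6 - 3 + 9))*355 = (-36 - 1*0)*355 = (-36 + 0)*355 = -36*355 = -12780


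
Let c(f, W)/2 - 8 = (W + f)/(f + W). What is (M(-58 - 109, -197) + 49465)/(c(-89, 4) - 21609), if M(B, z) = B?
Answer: -49298/21591 ≈ -2.2833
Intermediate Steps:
c(f, W) = 18 (c(f, W) = 16 + 2*((W + f)/(f + W)) = 16 + 2*((W + f)/(W + f)) = 16 + 2*1 = 16 + 2 = 18)
(M(-58 - 109, -197) + 49465)/(c(-89, 4) - 21609) = ((-58 - 109) + 49465)/(18 - 21609) = (-167 + 49465)/(-21591) = 49298*(-1/21591) = -49298/21591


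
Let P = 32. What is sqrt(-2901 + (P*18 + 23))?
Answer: I*sqrt(2302) ≈ 47.979*I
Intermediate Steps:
sqrt(-2901 + (P*18 + 23)) = sqrt(-2901 + (32*18 + 23)) = sqrt(-2901 + (576 + 23)) = sqrt(-2901 + 599) = sqrt(-2302) = I*sqrt(2302)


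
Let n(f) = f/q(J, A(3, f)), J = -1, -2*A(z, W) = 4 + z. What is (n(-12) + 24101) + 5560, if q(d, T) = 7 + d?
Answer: 29659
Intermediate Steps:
A(z, W) = -2 - z/2 (A(z, W) = -(4 + z)/2 = -2 - z/2)
n(f) = f/6 (n(f) = f/(7 - 1) = f/6)
(n(-12) + 24101) + 5560 = ((⅙)*(-12) + 24101) + 5560 = (-2 + 24101) + 5560 = 24099 + 5560 = 29659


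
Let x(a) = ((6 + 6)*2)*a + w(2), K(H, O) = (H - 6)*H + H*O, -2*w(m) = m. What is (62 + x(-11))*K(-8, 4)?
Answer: -16240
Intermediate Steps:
w(m) = -m/2
K(H, O) = H*O + H*(-6 + H) (K(H, O) = (-6 + H)*H + H*O = H*(-6 + H) + H*O = H*O + H*(-6 + H))
x(a) = -1 + 24*a (x(a) = ((6 + 6)*2)*a - ½*2 = (12*2)*a - 1 = 24*a - 1 = -1 + 24*a)
(62 + x(-11))*K(-8, 4) = (62 + (-1 + 24*(-11)))*(-8*(-6 - 8 + 4)) = (62 + (-1 - 264))*(-8*(-10)) = (62 - 265)*80 = -203*80 = -16240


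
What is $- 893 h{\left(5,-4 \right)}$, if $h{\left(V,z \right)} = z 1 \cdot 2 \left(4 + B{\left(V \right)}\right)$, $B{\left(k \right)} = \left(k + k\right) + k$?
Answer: $135736$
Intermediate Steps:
$B{\left(k \right)} = 3 k$ ($B{\left(k \right)} = 2 k + k = 3 k$)
$h{\left(V,z \right)} = 2 z \left(4 + 3 V\right)$ ($h{\left(V,z \right)} = z 1 \cdot 2 \left(4 + 3 V\right) = z 2 \left(4 + 3 V\right) = 2 z \left(4 + 3 V\right)$)
$- 893 h{\left(5,-4 \right)} = - 893 \cdot 2 \left(-4\right) \left(4 + 3 \cdot 5\right) = - 893 \cdot 2 \left(-4\right) \left(4 + 15\right) = - 893 \cdot 2 \left(-4\right) 19 = \left(-893\right) \left(-152\right) = 135736$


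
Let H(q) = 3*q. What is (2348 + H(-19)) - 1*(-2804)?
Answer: 5095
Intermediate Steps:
(2348 + H(-19)) - 1*(-2804) = (2348 + 3*(-19)) - 1*(-2804) = (2348 - 57) + 2804 = 2291 + 2804 = 5095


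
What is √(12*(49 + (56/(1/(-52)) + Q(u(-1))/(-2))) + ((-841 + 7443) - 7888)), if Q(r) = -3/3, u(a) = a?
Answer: 2*I*√8909 ≈ 188.77*I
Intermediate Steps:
Q(r) = -1 (Q(r) = -3*⅓ = -1)
√(12*(49 + (56/(1/(-52)) + Q(u(-1))/(-2))) + ((-841 + 7443) - 7888)) = √(12*(49 + (56/(1/(-52)) - 1/(-2))) + ((-841 + 7443) - 7888)) = √(12*(49 + (56/(-1/52) - 1*(-½))) + (6602 - 7888)) = √(12*(49 + (56*(-52) + ½)) - 1286) = √(12*(49 + (-2912 + ½)) - 1286) = √(12*(49 - 5823/2) - 1286) = √(12*(-5725/2) - 1286) = √(-34350 - 1286) = √(-35636) = 2*I*√8909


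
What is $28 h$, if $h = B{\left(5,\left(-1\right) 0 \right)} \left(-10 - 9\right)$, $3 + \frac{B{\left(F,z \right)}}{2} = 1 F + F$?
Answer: $-7448$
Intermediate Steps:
$B{\left(F,z \right)} = -6 + 4 F$ ($B{\left(F,z \right)} = -6 + 2 \left(1 F + F\right) = -6 + 2 \left(F + F\right) = -6 + 2 \cdot 2 F = -6 + 4 F$)
$h = -266$ ($h = \left(-6 + 4 \cdot 5\right) \left(-10 - 9\right) = \left(-6 + 20\right) \left(-19\right) = 14 \left(-19\right) = -266$)
$28 h = 28 \left(-266\right) = -7448$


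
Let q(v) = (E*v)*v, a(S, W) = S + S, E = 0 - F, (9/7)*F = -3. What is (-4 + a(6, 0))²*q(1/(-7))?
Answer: 64/21 ≈ 3.0476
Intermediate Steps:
F = -7/3 (F = (7/9)*(-3) = -7/3 ≈ -2.3333)
E = 7/3 (E = 0 - 1*(-7/3) = 0 + 7/3 = 7/3 ≈ 2.3333)
a(S, W) = 2*S
q(v) = 7*v²/3 (q(v) = (7*v/3)*v = 7*v²/3)
(-4 + a(6, 0))²*q(1/(-7)) = (-4 + 2*6)²*(7*(1/(-7))²/3) = (-4 + 12)²*(7*(-⅐)²/3) = 8²*((7/3)*(1/49)) = 64*(1/21) = 64/21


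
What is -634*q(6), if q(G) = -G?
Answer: 3804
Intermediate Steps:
-634*q(6) = -(-634)*6 = -634*(-6) = 3804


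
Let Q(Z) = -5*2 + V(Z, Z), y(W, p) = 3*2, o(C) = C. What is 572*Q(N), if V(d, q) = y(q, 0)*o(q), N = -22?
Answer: -81224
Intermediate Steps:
y(W, p) = 6
V(d, q) = 6*q
Q(Z) = -10 + 6*Z (Q(Z) = -5*2 + 6*Z = -10 + 6*Z)
572*Q(N) = 572*(-10 + 6*(-22)) = 572*(-10 - 132) = 572*(-142) = -81224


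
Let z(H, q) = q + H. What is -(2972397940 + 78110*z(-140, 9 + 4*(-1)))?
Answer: -2961853090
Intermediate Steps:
z(H, q) = H + q
-(2972397940 + 78110*z(-140, 9 + 4*(-1))) = -(2961462540 + 78110*(9 + 4*(-1))) = -(2961462540 + 78110*(9 - 4)) = -78110/(1/((-140 + 5) + 38054)) = -78110/(1/(-135 + 38054)) = -78110/(1/37919) = -78110/1/37919 = -78110*37919 = -2961853090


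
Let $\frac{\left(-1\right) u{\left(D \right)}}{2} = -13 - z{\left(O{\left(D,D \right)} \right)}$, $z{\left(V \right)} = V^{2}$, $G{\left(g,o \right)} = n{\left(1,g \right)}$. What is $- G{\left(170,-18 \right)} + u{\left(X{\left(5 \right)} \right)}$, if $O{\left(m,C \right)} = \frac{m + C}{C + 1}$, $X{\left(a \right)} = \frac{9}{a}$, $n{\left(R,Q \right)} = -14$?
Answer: $\frac{2122}{49} \approx 43.306$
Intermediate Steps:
$G{\left(g,o \right)} = -14$
$O{\left(m,C \right)} = \frac{C + m}{1 + C}$
$u{\left(D \right)} = 26 + \frac{8 D^{2}}{\left(1 + D\right)^{2}}$ ($u{\left(D \right)} = - 2 \left(-13 - \left(\frac{D + D}{1 + D}\right)^{2}\right) = - 2 \left(-13 - \left(\frac{2 D}{1 + D}\right)^{2}\right) = - 2 \left(-13 - \frac{4 D^{2}}{\left(1 + D\right)^{2}}\right) = 26 + \frac{8 D^{2}}{\left(1 + D\right)^{2}}$)
$- G{\left(170,-18 \right)} + u{\left(X{\left(5 \right)} \right)} = \left(-1\right) \left(-14\right) + \left(26 + \frac{8 \left(\frac{9}{5}\right)^{2}}{\left(1 + \frac{9}{5}\right)^{2}}\right) = 14 + \left(26 + \frac{8 \left(9 \cdot \frac{1}{5}\right)^{2}}{\left(1 + 9 \cdot \frac{1}{5}\right)^{2}}\right) = 14 + \left(26 + \frac{8 \left(\frac{9}{5}\right)^{2}}{\left(1 + \frac{9}{5}\right)^{2}}\right) = 14 + \left(26 + 8 \cdot \frac{81}{25} \frac{1}{\frac{196}{25}}\right) = 14 + \left(26 + 8 \cdot \frac{81}{25} \cdot \frac{25}{196}\right) = 14 + \left(26 + \frac{162}{49}\right) = 14 + \frac{1436}{49} = \frac{2122}{49}$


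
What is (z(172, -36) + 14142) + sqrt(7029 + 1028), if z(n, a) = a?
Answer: 14106 + sqrt(8057) ≈ 14196.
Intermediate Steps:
(z(172, -36) + 14142) + sqrt(7029 + 1028) = (-36 + 14142) + sqrt(7029 + 1028) = 14106 + sqrt(8057)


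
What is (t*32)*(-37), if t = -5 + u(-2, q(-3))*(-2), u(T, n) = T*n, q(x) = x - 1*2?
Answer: 29600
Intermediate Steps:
q(x) = -2 + x (q(x) = x - 2 = -2 + x)
t = -25 (t = -5 - 2*(-2 - 3)*(-2) = -5 - 2*(-5)*(-2) = -5 + 10*(-2) = -5 - 20 = -25)
(t*32)*(-37) = -25*32*(-37) = -800*(-37) = 29600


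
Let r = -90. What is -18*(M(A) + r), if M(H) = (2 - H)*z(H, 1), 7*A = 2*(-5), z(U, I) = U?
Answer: 83700/49 ≈ 1708.2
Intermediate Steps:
A = -10/7 (A = (2*(-5))/7 = (⅐)*(-10) = -10/7 ≈ -1.4286)
M(H) = H*(2 - H) (M(H) = (2 - H)*H = H*(2 - H))
-18*(M(A) + r) = -18*(-10*(2 - 1*(-10/7))/7 - 90) = -18*(-10*(2 + 10/7)/7 - 90) = -18*(-10/7*24/7 - 90) = -18*(-240/49 - 90) = -18*(-4650/49) = 83700/49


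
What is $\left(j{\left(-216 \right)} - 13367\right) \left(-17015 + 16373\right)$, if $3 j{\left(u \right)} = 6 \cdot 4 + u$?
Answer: $8622702$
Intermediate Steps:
$j{\left(u \right)} = 8 + \frac{u}{3}$ ($j{\left(u \right)} = \frac{6 \cdot 4 + u}{3} = \frac{24 + u}{3} = 8 + \frac{u}{3}$)
$\left(j{\left(-216 \right)} - 13367\right) \left(-17015 + 16373\right) = \left(\left(8 + \frac{1}{3} \left(-216\right)\right) - 13367\right) \left(-17015 + 16373\right) = \left(\left(8 - 72\right) - 13367\right) \left(-642\right) = \left(-64 - 13367\right) \left(-642\right) = \left(-13431\right) \left(-642\right) = 8622702$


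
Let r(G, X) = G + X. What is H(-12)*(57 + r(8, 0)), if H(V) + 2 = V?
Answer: -910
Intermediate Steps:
H(V) = -2 + V
H(-12)*(57 + r(8, 0)) = (-2 - 12)*(57 + (8 + 0)) = -14*(57 + 8) = -14*65 = -910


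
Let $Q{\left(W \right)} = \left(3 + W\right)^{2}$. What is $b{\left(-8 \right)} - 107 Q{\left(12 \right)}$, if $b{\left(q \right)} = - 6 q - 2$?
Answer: $-24029$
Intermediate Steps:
$b{\left(q \right)} = -2 - 6 q$
$b{\left(-8 \right)} - 107 Q{\left(12 \right)} = \left(-2 - -48\right) - 107 \left(3 + 12\right)^{2} = \left(-2 + 48\right) - 107 \cdot 15^{2} = 46 - 24075 = -24029$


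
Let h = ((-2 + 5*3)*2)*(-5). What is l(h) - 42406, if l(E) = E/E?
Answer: -42405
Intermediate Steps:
h = -130 (h = ((-2 + 15)*2)*(-5) = (13*2)*(-5) = 26*(-5) = -130)
l(E) = 1
l(h) - 42406 = 1 - 42406 = -42405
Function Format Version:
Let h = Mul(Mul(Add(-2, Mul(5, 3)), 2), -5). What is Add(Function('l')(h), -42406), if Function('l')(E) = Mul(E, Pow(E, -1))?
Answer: -42405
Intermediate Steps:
h = -130 (h = Mul(Mul(Add(-2, 15), 2), -5) = Mul(Mul(13, 2), -5) = Mul(26, -5) = -130)
Function('l')(E) = 1
Add(Function('l')(h), -42406) = Add(1, -42406) = -42405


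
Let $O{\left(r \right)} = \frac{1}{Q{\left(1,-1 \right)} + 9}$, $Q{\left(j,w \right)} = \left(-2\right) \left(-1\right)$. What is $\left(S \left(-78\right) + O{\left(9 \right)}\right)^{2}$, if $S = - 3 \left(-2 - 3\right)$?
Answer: $\frac{165611161}{121} \approx 1.3687 \cdot 10^{6}$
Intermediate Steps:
$Q{\left(j,w \right)} = 2$
$O{\left(r \right)} = \frac{1}{11}$ ($O{\left(r \right)} = \frac{1}{2 + 9} = \frac{1}{11}$)
$S = 15$ ($S = \left(-3\right) \left(-5\right) = 15$)
$\left(S \left(-78\right) + O{\left(9 \right)}\right)^{2} = \left(15 \left(-78\right) + \frac{1}{11}\right)^{2} = \left(-1170 + \frac{1}{11}\right)^{2} = \left(- \frac{12869}{11}\right)^{2} = \frac{165611161}{121}$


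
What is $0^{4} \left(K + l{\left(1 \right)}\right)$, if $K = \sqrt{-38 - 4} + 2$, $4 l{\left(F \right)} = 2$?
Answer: $0$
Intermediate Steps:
$l{\left(F \right)} = \frac{1}{2}$ ($l{\left(F \right)} = \frac{1}{4} \cdot 2 = \frac{1}{2}$)
$K = 2 + i \sqrt{42}$ ($K = \sqrt{-42} + 2 = i \sqrt{42} + 2 = 2 + i \sqrt{42} \approx 2.0 + 6.4807 i$)
$0^{4} \left(K + l{\left(1 \right)}\right) = 0^{4} \left(\left(2 + i \sqrt{42}\right) + \frac{1}{2}\right) = 0 \left(\frac{5}{2} + i \sqrt{42}\right) = 0$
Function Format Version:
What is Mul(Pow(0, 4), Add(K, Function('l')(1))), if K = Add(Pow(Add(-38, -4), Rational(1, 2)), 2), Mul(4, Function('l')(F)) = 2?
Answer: 0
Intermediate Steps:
Function('l')(F) = Rational(1, 2) (Function('l')(F) = Mul(Rational(1, 4), 2) = Rational(1, 2))
K = Add(2, Mul(I, Pow(42, Rational(1, 2)))) (K = Add(Pow(-42, Rational(1, 2)), 2) = Add(Mul(I, Pow(42, Rational(1, 2))), 2) = Add(2, Mul(I, Pow(42, Rational(1, 2)))) ≈ Add(2.0000, Mul(6.4807, I)))
Mul(Pow(0, 4), Add(K, Function('l')(1))) = Mul(Pow(0, 4), Add(Add(2, Mul(I, Pow(42, Rational(1, 2)))), Rational(1, 2))) = Mul(0, Add(Rational(5, 2), Mul(I, Pow(42, Rational(1, 2))))) = 0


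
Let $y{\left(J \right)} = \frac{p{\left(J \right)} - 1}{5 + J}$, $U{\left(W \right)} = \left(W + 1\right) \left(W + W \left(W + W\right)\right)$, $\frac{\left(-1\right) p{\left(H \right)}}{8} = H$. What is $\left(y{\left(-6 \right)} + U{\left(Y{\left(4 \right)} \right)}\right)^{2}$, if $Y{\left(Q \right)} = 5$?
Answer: $80089$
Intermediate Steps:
$p{\left(H \right)} = - 8 H$
$U{\left(W \right)} = \left(1 + W\right) \left(W + 2 W^{2}\right)$ ($U{\left(W \right)} = \left(1 + W\right) \left(W + W 2 W\right) = \left(1 + W\right) \left(W + 2 W^{2}\right)$)
$y{\left(J \right)} = \frac{-1 - 8 J}{5 + J}$ ($y{\left(J \right)} = \frac{- 8 J - 1}{5 + J} = \frac{-1 - 8 J}{5 + J}$)
$\left(y{\left(-6 \right)} + U{\left(Y{\left(4 \right)} \right)}\right)^{2} = \left(\frac{-1 - -48}{5 - 6} + 5 \left(1 + 2 \cdot 5^{2} + 3 \cdot 5\right)\right)^{2} = \left(\frac{-1 + 48}{-1} + 5 \left(1 + 2 \cdot 25 + 15\right)\right)^{2} = \left(\left(-1\right) 47 + 5 \left(1 + 50 + 15\right)\right)^{2} = \left(-47 + 5 \cdot 66\right)^{2} = \left(-47 + 330\right)^{2} = 283^{2} = 80089$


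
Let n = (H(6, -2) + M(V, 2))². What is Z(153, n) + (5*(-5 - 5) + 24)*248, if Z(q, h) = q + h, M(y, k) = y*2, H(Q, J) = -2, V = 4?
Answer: -6259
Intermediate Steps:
M(y, k) = 2*y
n = 36 (n = (-2 + 2*4)² = (-2 + 8)² = 6² = 36)
Z(q, h) = h + q
Z(153, n) + (5*(-5 - 5) + 24)*248 = (36 + 153) + (5*(-5 - 5) + 24)*248 = 189 + (5*(-10) + 24)*248 = 189 + (-50 + 24)*248 = 189 - 26*248 = 189 - 6448 = -6259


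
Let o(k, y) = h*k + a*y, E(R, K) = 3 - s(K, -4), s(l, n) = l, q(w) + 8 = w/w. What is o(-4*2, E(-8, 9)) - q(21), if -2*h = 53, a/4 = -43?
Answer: 1251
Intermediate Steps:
a = -172 (a = 4*(-43) = -172)
q(w) = -7 (q(w) = -8 + w/w = -8 + 1 = -7)
h = -53/2 (h = -½*53 = -53/2 ≈ -26.500)
E(R, K) = 3 - K
o(k, y) = -172*y - 53*k/2 (o(k, y) = -53*k/2 - 172*y = -172*y - 53*k/2)
o(-4*2, E(-8, 9)) - q(21) = (-172*(3 - 1*9) - (-106)*2) - 1*(-7) = (-172*(3 - 9) - 53/2*(-8)) + 7 = (-172*(-6) + 212) + 7 = (1032 + 212) + 7 = 1244 + 7 = 1251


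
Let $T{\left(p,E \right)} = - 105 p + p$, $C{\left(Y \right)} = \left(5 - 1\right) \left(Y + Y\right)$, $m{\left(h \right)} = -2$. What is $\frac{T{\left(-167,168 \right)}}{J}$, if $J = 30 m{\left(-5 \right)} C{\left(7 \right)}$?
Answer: $- \frac{2171}{420} \approx -5.169$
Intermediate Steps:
$C{\left(Y \right)} = 8 Y$ ($C{\left(Y \right)} = 4 \cdot 2 Y = 8 Y$)
$T{\left(p,E \right)} = - 104 p$
$J = -3360$ ($J = 30 \left(-2\right) 8 \cdot 7 = \left(-60\right) 56 = -3360$)
$\frac{T{\left(-167,168 \right)}}{J} = \frac{\left(-104\right) \left(-167\right)}{-3360} = 17368 \left(- \frac{1}{3360}\right) = - \frac{2171}{420}$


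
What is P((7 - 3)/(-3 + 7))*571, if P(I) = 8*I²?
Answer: 4568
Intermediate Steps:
P((7 - 3)/(-3 + 7))*571 = (8*((7 - 3)/(-3 + 7))²)*571 = (8*(4/4)²)*571 = (8*(4*(¼))²)*571 = (8*1²)*571 = (8*1)*571 = 8*571 = 4568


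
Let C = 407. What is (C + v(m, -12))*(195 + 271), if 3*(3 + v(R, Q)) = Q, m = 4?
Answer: 186400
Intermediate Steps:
v(R, Q) = -3 + Q/3
(C + v(m, -12))*(195 + 271) = (407 + (-3 + (1/3)*(-12)))*(195 + 271) = (407 + (-3 - 4))*466 = (407 - 7)*466 = 400*466 = 186400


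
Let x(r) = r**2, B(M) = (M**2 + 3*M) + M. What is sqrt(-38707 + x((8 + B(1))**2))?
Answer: I*sqrt(10146) ≈ 100.73*I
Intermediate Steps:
B(M) = M**2 + 4*M
sqrt(-38707 + x((8 + B(1))**2)) = sqrt(-38707 + ((8 + 1*(4 + 1))**2)**2) = sqrt(-38707 + ((8 + 1*5)**2)**2) = sqrt(-38707 + ((8 + 5)**2)**2) = sqrt(-38707 + (13**2)**2) = sqrt(-38707 + 169**2) = sqrt(-38707 + 28561) = sqrt(-10146) = I*sqrt(10146)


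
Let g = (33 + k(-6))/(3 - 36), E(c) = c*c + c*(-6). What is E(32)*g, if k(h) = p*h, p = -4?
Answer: -15808/11 ≈ -1437.1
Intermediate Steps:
k(h) = -4*h
E(c) = c² - 6*c
g = -19/11 (g = (33 - 4*(-6))/(3 - 36) = (33 + 24)/(-33) = 57*(-1/33) = -19/11 ≈ -1.7273)
E(32)*g = (32*(-6 + 32))*(-19/11) = (32*26)*(-19/11) = 832*(-19/11) = -15808/11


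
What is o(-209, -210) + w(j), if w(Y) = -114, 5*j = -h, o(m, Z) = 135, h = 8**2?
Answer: 21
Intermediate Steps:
h = 64
j = -64/5 (j = (-1*64)/5 = (1/5)*(-64) = -64/5 ≈ -12.800)
o(-209, -210) + w(j) = 135 - 114 = 21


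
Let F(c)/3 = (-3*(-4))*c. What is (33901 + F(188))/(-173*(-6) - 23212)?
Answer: -40669/22174 ≈ -1.8341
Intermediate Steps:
F(c) = 36*c (F(c) = 3*((-3*(-4))*c) = 3*(12*c) = 36*c)
(33901 + F(188))/(-173*(-6) - 23212) = (33901 + 36*188)/(-173*(-6) - 23212) = (33901 + 6768)/(1038 - 23212) = 40669/(-22174) = 40669*(-1/22174) = -40669/22174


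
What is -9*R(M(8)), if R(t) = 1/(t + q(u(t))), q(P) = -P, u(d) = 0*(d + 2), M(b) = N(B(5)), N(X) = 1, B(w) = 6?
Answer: -9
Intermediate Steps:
M(b) = 1
u(d) = 0 (u(d) = 0*(2 + d) = 0)
R(t) = 1/t (R(t) = 1/(t - 1*0) = 1/(t + 0) = 1/t)
-9*R(M(8)) = -9/1 = -9*1 = -9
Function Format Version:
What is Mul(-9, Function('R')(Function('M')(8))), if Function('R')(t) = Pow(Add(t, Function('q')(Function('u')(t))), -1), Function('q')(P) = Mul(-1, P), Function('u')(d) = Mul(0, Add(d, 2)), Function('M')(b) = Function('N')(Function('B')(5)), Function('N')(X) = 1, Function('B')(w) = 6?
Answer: -9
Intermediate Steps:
Function('M')(b) = 1
Function('u')(d) = 0 (Function('u')(d) = Mul(0, Add(2, d)) = 0)
Function('R')(t) = Pow(t, -1) (Function('R')(t) = Pow(Add(t, Mul(-1, 0)), -1) = Pow(Add(t, 0), -1) = Pow(t, -1))
Mul(-9, Function('R')(Function('M')(8))) = Mul(-9, Pow(1, -1)) = Mul(-9, 1) = -9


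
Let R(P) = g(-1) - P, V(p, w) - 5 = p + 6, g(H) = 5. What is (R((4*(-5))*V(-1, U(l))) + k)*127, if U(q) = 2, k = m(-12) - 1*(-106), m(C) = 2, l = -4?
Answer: 39751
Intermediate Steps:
k = 108 (k = 2 - 1*(-106) = 2 + 106 = 108)
V(p, w) = 11 + p (V(p, w) = 5 + (p + 6) = 5 + (6 + p) = 11 + p)
R(P) = 5 - P
(R((4*(-5))*V(-1, U(l))) + k)*127 = ((5 - 4*(-5)*(11 - 1)) + 108)*127 = ((5 - (-20)*10) + 108)*127 = ((5 - 1*(-200)) + 108)*127 = ((5 + 200) + 108)*127 = (205 + 108)*127 = 313*127 = 39751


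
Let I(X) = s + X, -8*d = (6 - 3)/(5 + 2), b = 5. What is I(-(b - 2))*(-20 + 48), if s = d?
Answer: -171/2 ≈ -85.500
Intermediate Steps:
d = -3/56 (d = -(6 - 3)/(8*(5 + 2)) = -3/(8*7) = -⅛*3/7 = -3/56 ≈ -0.053571)
s = -3/56 ≈ -0.053571
I(X) = -3/56 + X
I(-(b - 2))*(-20 + 48) = (-3/56 - (5 - 2))*(-20 + 48) = (-3/56 - 1*3)*28 = (-3/56 - 3)*28 = -171/56*28 = -171/2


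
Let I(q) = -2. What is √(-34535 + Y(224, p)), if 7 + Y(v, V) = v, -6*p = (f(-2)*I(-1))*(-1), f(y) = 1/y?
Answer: I*√34318 ≈ 185.25*I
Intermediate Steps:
p = ⅙ (p = --2/(-2)*(-1)/6 = -(-½*(-2))*(-1)/6 = -(-1)/6 = -⅙*(-1) = ⅙ ≈ 0.16667)
Y(v, V) = -7 + v
√(-34535 + Y(224, p)) = √(-34535 + (-7 + 224)) = √(-34535 + 217) = √(-34318) = I*√34318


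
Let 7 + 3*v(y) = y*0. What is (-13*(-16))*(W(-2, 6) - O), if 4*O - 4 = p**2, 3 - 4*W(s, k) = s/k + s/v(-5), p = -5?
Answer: -28964/21 ≈ -1379.2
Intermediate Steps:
v(y) = -7/3 (v(y) = -7/3 + (y*0)/3 = -7/3 + (1/3)*0 = -7/3 + 0 = -7/3)
W(s, k) = 3/4 + 3*s/28 - s/(4*k) (W(s, k) = 3/4 - (s/k + s/(-7/3))/4 = 3/4 - (s/k + s*(-3/7))/4 = 3/4 - (s/k - 3*s/7)/4 = 3/4 - (-3*s/7 + s/k)/4 = 3/4 + (3*s/28 - s/(4*k)) = 3/4 + 3*s/28 - s/(4*k))
O = 29/4 (O = 1 + (1/4)*(-5)**2 = 1 + (1/4)*25 = 1 + 25/4 = 29/4 ≈ 7.2500)
(-13*(-16))*(W(-2, 6) - O) = (-13*(-16))*((1/28)*(-7*(-2) + 3*6*(7 - 2))/6 - 1*29/4) = 208*((1/28)*(1/6)*(14 + 3*6*5) - 29/4) = 208*((1/28)*(1/6)*(14 + 90) - 29/4) = 208*((1/28)*(1/6)*104 - 29/4) = 208*(13/21 - 29/4) = 208*(-557/84) = -28964/21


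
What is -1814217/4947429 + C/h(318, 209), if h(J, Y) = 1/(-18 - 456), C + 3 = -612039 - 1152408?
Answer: 1379259593045161/1649143 ≈ 8.3635e+8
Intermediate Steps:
C = -1764450 (C = -3 + (-612039 - 1152408) = -3 - 1764447 = -1764450)
h(J, Y) = -1/474 (h(J, Y) = 1/(-474) = -1/474)
-1814217/4947429 + C/h(318, 209) = -1814217/4947429 - 1764450/(-1/474) = -1814217*1/4947429 - 1764450*(-474) = -604739/1649143 + 836349300 = 1379259593045161/1649143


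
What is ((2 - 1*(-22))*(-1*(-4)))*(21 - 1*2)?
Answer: 1824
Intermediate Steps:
((2 - 1*(-22))*(-1*(-4)))*(21 - 1*2) = ((2 + 22)*4)*(21 - 2) = (24*4)*19 = 96*19 = 1824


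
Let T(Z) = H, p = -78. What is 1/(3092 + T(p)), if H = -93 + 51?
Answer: 1/3050 ≈ 0.00032787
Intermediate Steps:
H = -42
T(Z) = -42
1/(3092 + T(p)) = 1/(3092 - 42) = 1/3050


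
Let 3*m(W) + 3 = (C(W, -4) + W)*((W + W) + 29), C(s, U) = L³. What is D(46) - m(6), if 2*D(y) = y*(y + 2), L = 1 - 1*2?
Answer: 3110/3 ≈ 1036.7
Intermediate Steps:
L = -1 (L = 1 - 2 = -1)
D(y) = y*(2 + y)/2 (D(y) = (y*(y + 2))/2 = (y*(2 + y))/2 = y*(2 + y)/2)
C(s, U) = -1 (C(s, U) = (-1)³ = -1)
m(W) = -1 + (-1 + W)*(29 + 2*W)/3 (m(W) = -1 + ((-1 + W)*((W + W) + 29))/3 = -1 + ((-1 + W)*(2*W + 29))/3 = -1 + ((-1 + W)*(29 + 2*W))/3 = -1 + (-1 + W)*(29 + 2*W)/3)
D(46) - m(6) = (½)*46*(2 + 46) - (-32/3 + 9*6 + (⅔)*6²) = (½)*46*48 - (-32/3 + 54 + (⅔)*36) = 1104 - (-32/3 + 54 + 24) = 1104 - 1*202/3 = 1104 - 202/3 = 3110/3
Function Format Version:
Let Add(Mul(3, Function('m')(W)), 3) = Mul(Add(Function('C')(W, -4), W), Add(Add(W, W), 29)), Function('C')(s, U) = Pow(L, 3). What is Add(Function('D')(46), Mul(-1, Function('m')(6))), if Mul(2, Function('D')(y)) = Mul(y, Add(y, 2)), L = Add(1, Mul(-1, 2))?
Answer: Rational(3110, 3) ≈ 1036.7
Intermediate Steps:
L = -1 (L = Add(1, -2) = -1)
Function('D')(y) = Mul(Rational(1, 2), y, Add(2, y)) (Function('D')(y) = Mul(Rational(1, 2), Mul(y, Add(y, 2))) = Mul(Rational(1, 2), Mul(y, Add(2, y))) = Mul(Rational(1, 2), y, Add(2, y)))
Function('C')(s, U) = -1 (Function('C')(s, U) = Pow(-1, 3) = -1)
Function('m')(W) = Add(-1, Mul(Rational(1, 3), Add(-1, W), Add(29, Mul(2, W)))) (Function('m')(W) = Add(-1, Mul(Rational(1, 3), Mul(Add(-1, W), Add(Add(W, W), 29)))) = Add(-1, Mul(Rational(1, 3), Mul(Add(-1, W), Add(Mul(2, W), 29)))) = Add(-1, Mul(Rational(1, 3), Mul(Add(-1, W), Add(29, Mul(2, W))))) = Add(-1, Mul(Rational(1, 3), Add(-1, W), Add(29, Mul(2, W)))))
Add(Function('D')(46), Mul(-1, Function('m')(6))) = Add(Mul(Rational(1, 2), 46, Add(2, 46)), Mul(-1, Add(Rational(-32, 3), Mul(9, 6), Mul(Rational(2, 3), Pow(6, 2))))) = Add(Mul(Rational(1, 2), 46, 48), Mul(-1, Add(Rational(-32, 3), 54, Mul(Rational(2, 3), 36)))) = Add(1104, Mul(-1, Add(Rational(-32, 3), 54, 24))) = Add(1104, Mul(-1, Rational(202, 3))) = Add(1104, Rational(-202, 3)) = Rational(3110, 3)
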